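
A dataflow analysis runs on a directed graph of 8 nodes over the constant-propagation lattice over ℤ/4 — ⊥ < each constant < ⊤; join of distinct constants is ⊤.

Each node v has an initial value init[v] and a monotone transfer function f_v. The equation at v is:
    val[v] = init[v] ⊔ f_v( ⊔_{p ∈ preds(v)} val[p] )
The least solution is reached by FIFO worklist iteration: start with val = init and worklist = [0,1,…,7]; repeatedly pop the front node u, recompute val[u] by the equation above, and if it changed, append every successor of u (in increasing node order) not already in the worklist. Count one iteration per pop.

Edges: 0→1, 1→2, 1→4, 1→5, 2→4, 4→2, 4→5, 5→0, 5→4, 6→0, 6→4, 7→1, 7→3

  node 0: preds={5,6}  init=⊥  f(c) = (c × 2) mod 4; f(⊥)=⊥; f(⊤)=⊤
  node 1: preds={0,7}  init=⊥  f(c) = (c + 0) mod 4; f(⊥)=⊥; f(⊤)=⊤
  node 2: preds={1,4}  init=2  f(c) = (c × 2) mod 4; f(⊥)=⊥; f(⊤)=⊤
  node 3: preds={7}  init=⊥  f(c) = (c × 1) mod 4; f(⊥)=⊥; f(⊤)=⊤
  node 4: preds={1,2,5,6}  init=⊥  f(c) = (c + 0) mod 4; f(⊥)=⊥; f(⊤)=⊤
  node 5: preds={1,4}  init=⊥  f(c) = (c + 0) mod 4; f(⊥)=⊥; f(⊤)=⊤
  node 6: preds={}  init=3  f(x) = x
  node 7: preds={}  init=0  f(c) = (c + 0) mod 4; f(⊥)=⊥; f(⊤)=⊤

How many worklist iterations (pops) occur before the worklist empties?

12

Trace (12 dequeues):
  [1] u=0 | in 3 | out 2 | prev ⊥ | push {}
  [2] u=1 | in ⊤ | out ⊤ | prev ⊥ | push {}
  [3] u=2 | in ⊤ | out ⊤ | prev 2 | push {}
  [4] u=3 | in 0 | out 0 | prev ⊥ | push {}
  [5] u=4 | in ⊤ | out ⊤ | prev ⊥ | push {2}
  [6] u=5 | in ⊤ | out ⊤ | prev ⊥ | push {0,4}
  [7] u=6 | in ⊥ | out 3 | ==
  [8] u=7 | in ⊥ | out 0 | ==
  [9] u=2 | in ⊤ | out ⊤ | ==
  [10] u=0 | in ⊤ | out ⊤ | prev 2 | push {1}
  [11] u=4 | in ⊤ | out ⊤ | ==
  [12] u=1 | in ⊤ | out ⊤ | ==

Converged values:
  [0] ⊤
  [1] ⊤
  [2] ⊤
  [3] 0
  [4] ⊤
  [5] ⊤
  [6] 3
  [7] 0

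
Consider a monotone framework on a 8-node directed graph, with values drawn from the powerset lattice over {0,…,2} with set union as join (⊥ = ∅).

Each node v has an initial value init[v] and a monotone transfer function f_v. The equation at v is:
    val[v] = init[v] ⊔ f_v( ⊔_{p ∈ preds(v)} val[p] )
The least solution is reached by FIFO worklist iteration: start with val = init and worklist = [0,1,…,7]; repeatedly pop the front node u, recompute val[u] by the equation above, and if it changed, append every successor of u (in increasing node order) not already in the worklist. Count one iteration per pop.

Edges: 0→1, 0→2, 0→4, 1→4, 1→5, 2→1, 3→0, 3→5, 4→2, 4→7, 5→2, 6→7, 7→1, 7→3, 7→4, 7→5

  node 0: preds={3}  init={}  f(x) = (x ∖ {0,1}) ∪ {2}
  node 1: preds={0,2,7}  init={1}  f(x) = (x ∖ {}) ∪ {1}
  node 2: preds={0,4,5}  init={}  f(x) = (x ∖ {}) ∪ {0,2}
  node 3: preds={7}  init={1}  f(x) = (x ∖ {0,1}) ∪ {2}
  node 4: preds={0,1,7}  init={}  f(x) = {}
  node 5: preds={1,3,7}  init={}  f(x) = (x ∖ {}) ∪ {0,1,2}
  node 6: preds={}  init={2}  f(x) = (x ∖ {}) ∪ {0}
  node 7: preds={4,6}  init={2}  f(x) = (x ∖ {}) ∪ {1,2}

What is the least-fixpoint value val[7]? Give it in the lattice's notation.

Worklist (15 pops):
  #1 pop 0: in={1} → {2} (was {}); enqueue []
  #2 pop 1: in={2} → {1,2} (was {1}); enqueue []
  #3 pop 2: in={2} → {0,2} (was {}); enqueue [1]
  #4 pop 3: in={2} → {1,2} (was {1}); enqueue [0]
  #5 pop 4: in={1,2} → {} (no change)
  #6 pop 5: in={1,2} → {0,1,2} (was {}); enqueue [2]
  #7 pop 6: in={} → {0,2} (was {2}); enqueue []
  #8 pop 7: in={0,2} → {0,1,2} (was {2}); enqueue [3,4,5]
  #9 pop 1: in={0,1,2} → {0,1,2} (was {1,2}); enqueue []
  #10 pop 0: in={1,2} → {2} (no change)
  #11 pop 2: in={0,1,2} → {0,1,2} (was {0,2}); enqueue [1]
  #12 pop 3: in={0,1,2} → {1,2} (no change)
  #13 pop 4: in={0,1,2} → {} (no change)
  #14 pop 5: in={0,1,2} → {0,1,2} (no change)
  #15 pop 1: in={0,1,2} → {0,1,2} (no change)

Fixpoint:
  val[0] = {2}
  val[1] = {0,1,2}
  val[2] = {0,1,2}
  val[3] = {1,2}
  val[4] = {}
  val[5] = {0,1,2}
  val[6] = {0,2}
  val[7] = {0,1,2}

{0,1,2}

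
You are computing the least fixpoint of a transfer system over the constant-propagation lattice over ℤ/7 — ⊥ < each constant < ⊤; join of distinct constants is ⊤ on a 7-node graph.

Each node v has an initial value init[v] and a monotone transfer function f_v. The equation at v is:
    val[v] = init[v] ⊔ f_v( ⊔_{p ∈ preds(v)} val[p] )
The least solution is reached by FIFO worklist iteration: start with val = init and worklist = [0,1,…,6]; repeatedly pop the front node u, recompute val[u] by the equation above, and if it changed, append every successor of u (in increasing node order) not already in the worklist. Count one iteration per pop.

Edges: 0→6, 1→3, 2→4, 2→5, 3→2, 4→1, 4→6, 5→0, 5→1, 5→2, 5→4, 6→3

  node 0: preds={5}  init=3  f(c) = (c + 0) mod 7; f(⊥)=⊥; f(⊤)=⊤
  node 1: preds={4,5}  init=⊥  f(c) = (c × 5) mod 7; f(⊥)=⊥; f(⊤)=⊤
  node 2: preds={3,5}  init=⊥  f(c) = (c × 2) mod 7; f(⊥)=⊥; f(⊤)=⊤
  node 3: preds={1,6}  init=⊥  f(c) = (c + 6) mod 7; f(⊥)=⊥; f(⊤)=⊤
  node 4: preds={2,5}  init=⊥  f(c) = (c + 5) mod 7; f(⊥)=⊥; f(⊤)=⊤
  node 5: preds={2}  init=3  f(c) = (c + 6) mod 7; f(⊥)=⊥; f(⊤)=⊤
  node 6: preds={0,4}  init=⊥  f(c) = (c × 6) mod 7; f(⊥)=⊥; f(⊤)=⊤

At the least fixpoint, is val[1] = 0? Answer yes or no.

Iteration log — 15 steps:
  step 1. node 0  ⊔preds=3  new=3  stable
  step 2. node 1  ⊔preds=3  new=1  old=⊥  +wl: 
  step 3. node 2  ⊔preds=3  new=6  old=⊥  +wl: 
  step 4. node 3  ⊔preds=1  new=0  old=⊥  +wl: 2
  step 5. node 4  ⊔preds=⊤  new=⊤  old=⊥  +wl: 1
  step 6. node 5  ⊔preds=6  new=⊤  old=3  +wl: 0,4
  step 7. node 6  ⊔preds=⊤  new=⊤  old=⊥  +wl: 3
  step 8. node 2  ⊔preds=⊤  new=⊤  old=6  +wl: 5
  step 9. node 1  ⊔preds=⊤  new=⊤  old=1  +wl: 
  step 10. node 0  ⊔preds=⊤  new=⊤  old=3  +wl: 6
  step 11. node 4  ⊔preds=⊤  new=⊤  stable
  step 12. node 3  ⊔preds=⊤  new=⊤  old=0  +wl: 2
  step 13. node 5  ⊔preds=⊤  new=⊤  stable
  step 14. node 6  ⊔preds=⊤  new=⊤  stable
  step 15. node 2  ⊔preds=⊤  new=⊤  stable

Least fixpoint reached:
  node 0: ⊤
  node 1: ⊤
  node 2: ⊤
  node 3: ⊤
  node 4: ⊤
  node 5: ⊤
  node 6: ⊤

no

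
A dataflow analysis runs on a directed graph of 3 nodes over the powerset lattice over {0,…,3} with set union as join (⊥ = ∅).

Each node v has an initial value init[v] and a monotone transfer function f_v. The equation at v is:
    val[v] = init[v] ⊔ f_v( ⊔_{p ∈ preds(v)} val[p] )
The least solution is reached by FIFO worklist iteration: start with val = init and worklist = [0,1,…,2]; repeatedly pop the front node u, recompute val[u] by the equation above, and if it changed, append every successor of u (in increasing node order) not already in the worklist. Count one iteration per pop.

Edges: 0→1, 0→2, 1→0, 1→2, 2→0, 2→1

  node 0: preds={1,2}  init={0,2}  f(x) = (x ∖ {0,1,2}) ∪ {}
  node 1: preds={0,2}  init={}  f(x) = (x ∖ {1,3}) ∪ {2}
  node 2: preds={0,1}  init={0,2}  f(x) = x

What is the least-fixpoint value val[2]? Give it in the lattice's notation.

Iteration log — 4 steps:
  step 1. node 0  ⊔preds={0,2}  new={0,2}  stable
  step 2. node 1  ⊔preds={0,2}  new={0,2}  old={}  +wl: 0
  step 3. node 2  ⊔preds={0,2}  new={0,2}  stable
  step 4. node 0  ⊔preds={0,2}  new={0,2}  stable

Least fixpoint reached:
  node 0: {0,2}
  node 1: {0,2}
  node 2: {0,2}

{0,2}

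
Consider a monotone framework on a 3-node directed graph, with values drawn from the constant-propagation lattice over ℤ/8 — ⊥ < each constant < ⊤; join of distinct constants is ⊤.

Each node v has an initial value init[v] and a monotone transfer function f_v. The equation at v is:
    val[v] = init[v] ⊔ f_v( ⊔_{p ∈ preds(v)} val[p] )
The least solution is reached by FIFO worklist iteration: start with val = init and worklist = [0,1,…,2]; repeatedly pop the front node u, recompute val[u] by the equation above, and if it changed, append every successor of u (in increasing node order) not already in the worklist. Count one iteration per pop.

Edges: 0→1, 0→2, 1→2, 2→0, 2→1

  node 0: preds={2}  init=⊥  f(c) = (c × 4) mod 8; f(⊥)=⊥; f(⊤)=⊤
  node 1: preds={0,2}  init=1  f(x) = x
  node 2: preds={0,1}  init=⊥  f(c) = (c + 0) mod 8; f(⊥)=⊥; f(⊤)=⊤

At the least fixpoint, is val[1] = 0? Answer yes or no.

Iteration log — 9 steps:
  step 1. node 0  ⊔preds=⊥  new=⊥  stable
  step 2. node 1  ⊔preds=⊥  new=1  stable
  step 3. node 2  ⊔preds=1  new=1  old=⊥  +wl: 0,1
  step 4. node 0  ⊔preds=1  new=4  old=⊥  +wl: 2
  step 5. node 1  ⊔preds=⊤  new=⊤  old=1  +wl: 
  step 6. node 2  ⊔preds=⊤  new=⊤  old=1  +wl: 0,1
  step 7. node 0  ⊔preds=⊤  new=⊤  old=4  +wl: 2
  step 8. node 1  ⊔preds=⊤  new=⊤  stable
  step 9. node 2  ⊔preds=⊤  new=⊤  stable

Least fixpoint reached:
  node 0: ⊤
  node 1: ⊤
  node 2: ⊤

no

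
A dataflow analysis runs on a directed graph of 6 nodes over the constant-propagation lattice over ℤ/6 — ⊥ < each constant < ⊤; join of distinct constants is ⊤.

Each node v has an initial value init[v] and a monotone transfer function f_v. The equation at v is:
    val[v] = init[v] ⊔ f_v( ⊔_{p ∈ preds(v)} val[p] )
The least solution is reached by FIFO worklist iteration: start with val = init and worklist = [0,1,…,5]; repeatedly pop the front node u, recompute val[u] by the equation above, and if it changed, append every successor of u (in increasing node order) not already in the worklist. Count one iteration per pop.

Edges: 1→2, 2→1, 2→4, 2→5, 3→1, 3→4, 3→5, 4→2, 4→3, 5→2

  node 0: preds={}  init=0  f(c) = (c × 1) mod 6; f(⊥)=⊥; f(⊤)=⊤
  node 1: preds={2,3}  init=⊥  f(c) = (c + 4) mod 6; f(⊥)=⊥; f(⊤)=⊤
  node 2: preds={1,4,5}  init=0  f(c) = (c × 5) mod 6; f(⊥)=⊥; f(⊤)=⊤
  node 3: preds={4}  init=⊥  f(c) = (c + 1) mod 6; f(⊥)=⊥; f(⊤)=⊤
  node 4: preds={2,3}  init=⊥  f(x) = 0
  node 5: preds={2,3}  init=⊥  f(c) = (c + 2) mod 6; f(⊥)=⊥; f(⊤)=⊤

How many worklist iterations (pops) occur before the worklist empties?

Iteration log — 12 steps:
  step 1. node 0  ⊔preds=⊥  new=0  stable
  step 2. node 1  ⊔preds=0  new=4  old=⊥  +wl: 
  step 3. node 2  ⊔preds=4  new=⊤  old=0  +wl: 1
  step 4. node 3  ⊔preds=⊥  new=⊥  stable
  step 5. node 4  ⊔preds=⊤  new=0  old=⊥  +wl: 2,3
  step 6. node 5  ⊔preds=⊤  new=⊤  old=⊥  +wl: 
  step 7. node 1  ⊔preds=⊤  new=⊤  old=4  +wl: 
  step 8. node 2  ⊔preds=⊤  new=⊤  stable
  step 9. node 3  ⊔preds=0  new=1  old=⊥  +wl: 1,4,5
  step 10. node 1  ⊔preds=⊤  new=⊤  stable
  step 11. node 4  ⊔preds=⊤  new=0  stable
  step 12. node 5  ⊔preds=⊤  new=⊤  stable

Least fixpoint reached:
  node 0: 0
  node 1: ⊤
  node 2: ⊤
  node 3: 1
  node 4: 0
  node 5: ⊤

12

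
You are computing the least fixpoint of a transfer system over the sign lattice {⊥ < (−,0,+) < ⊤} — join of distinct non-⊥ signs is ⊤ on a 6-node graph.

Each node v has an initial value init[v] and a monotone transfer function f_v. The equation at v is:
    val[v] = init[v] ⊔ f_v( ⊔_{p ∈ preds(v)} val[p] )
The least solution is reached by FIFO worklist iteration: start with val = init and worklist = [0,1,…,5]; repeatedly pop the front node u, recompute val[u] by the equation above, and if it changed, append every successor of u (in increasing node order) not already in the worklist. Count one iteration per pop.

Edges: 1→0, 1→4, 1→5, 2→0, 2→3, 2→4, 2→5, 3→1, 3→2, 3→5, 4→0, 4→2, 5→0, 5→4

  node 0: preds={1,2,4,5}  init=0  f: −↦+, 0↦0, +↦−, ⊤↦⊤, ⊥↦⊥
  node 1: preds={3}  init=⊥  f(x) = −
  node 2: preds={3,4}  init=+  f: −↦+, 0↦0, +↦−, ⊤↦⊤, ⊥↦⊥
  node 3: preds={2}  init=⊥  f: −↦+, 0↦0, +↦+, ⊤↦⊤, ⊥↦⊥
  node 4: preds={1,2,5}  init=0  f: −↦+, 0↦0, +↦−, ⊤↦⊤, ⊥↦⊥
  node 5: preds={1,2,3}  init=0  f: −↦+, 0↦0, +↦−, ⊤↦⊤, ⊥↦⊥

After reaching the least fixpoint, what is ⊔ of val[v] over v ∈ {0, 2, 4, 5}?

⊤

Trace (10 dequeues):
  [1] u=0 | in ⊤ | out ⊤ | prev 0 | push {}
  [2] u=1 | in ⊥ | out − | prev ⊥ | push {0}
  [3] u=2 | in 0 | out ⊤ | prev + | push {}
  [4] u=3 | in ⊤ | out ⊤ | prev ⊥ | push {1,2}
  [5] u=4 | in ⊤ | out ⊤ | prev 0 | push {}
  [6] u=5 | in ⊤ | out ⊤ | prev 0 | push {4}
  [7] u=0 | in ⊤ | out ⊤ | ==
  [8] u=1 | in ⊤ | out − | ==
  [9] u=2 | in ⊤ | out ⊤ | ==
  [10] u=4 | in ⊤ | out ⊤ | ==

Converged values:
  [0] ⊤
  [1] −
  [2] ⊤
  [3] ⊤
  [4] ⊤
  [5] ⊤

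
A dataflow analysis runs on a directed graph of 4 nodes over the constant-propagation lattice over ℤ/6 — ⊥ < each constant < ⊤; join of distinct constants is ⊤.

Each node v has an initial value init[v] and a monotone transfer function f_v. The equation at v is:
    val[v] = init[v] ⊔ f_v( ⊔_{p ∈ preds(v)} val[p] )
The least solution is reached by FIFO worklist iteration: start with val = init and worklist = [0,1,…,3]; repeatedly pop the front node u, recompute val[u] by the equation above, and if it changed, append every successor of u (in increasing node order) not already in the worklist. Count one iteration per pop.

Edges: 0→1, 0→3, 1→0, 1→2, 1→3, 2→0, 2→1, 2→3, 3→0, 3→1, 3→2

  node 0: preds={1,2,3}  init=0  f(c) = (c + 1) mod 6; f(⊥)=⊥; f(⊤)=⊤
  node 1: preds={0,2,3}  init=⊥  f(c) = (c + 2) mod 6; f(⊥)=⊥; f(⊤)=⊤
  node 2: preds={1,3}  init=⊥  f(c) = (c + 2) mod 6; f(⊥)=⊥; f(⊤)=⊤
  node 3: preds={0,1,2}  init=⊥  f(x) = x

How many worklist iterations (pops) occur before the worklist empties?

Trace (10 dequeues):
  [1] u=0 | in ⊥ | out 0 | ==
  [2] u=1 | in 0 | out 2 | prev ⊥ | push {0}
  [3] u=2 | in 2 | out 4 | prev ⊥ | push {1}
  [4] u=3 | in ⊤ | out ⊤ | prev ⊥ | push {2}
  [5] u=0 | in ⊤ | out ⊤ | prev 0 | push {3}
  [6] u=1 | in ⊤ | out ⊤ | prev 2 | push {0}
  [7] u=2 | in ⊤ | out ⊤ | prev 4 | push {1}
  [8] u=3 | in ⊤ | out ⊤ | ==
  [9] u=0 | in ⊤ | out ⊤ | ==
  [10] u=1 | in ⊤ | out ⊤ | ==

Converged values:
  [0] ⊤
  [1] ⊤
  [2] ⊤
  [3] ⊤

10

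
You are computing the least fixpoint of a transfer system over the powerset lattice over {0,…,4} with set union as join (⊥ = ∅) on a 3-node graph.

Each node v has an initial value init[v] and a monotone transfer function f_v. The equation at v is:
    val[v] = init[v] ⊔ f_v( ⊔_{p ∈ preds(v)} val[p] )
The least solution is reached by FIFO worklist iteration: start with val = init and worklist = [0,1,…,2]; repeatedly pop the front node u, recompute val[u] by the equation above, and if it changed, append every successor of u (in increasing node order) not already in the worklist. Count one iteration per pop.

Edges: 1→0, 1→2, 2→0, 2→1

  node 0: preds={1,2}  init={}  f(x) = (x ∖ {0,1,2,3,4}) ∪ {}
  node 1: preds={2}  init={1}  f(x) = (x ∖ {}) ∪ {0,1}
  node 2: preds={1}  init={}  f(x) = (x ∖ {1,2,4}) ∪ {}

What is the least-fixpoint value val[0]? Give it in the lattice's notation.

{}

Trace (5 dequeues):
  [1] u=0 | in {1} | out {} | ==
  [2] u=1 | in {} | out {0,1} | prev {1} | push {0}
  [3] u=2 | in {0,1} | out {0} | prev {} | push {1}
  [4] u=0 | in {0,1} | out {} | ==
  [5] u=1 | in {0} | out {0,1} | ==

Converged values:
  [0] {}
  [1] {0,1}
  [2] {0}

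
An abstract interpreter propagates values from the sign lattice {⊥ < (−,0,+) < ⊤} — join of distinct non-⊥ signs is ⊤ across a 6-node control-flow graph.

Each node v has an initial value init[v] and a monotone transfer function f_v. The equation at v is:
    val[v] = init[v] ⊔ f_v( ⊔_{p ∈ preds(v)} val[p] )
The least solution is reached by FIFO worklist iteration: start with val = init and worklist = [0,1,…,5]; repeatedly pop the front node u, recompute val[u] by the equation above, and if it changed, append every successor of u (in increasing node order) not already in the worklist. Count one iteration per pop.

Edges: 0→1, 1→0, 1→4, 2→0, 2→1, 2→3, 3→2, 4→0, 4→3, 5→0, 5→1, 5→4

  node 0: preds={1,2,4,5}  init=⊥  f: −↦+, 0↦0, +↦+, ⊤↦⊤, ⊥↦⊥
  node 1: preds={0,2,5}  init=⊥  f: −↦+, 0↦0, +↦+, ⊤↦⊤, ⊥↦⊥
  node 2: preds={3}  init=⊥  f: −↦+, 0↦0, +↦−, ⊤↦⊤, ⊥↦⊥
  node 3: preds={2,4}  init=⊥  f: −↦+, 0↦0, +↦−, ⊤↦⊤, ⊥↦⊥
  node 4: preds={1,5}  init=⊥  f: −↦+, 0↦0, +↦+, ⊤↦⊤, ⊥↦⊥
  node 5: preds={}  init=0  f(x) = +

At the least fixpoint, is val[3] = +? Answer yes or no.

Iteration log — 18 steps:
  step 1. node 0  ⊔preds=0  new=0  old=⊥  +wl: 
  step 2. node 1  ⊔preds=0  new=0  old=⊥  +wl: 0
  step 3. node 2  ⊔preds=⊥  new=⊥  stable
  step 4. node 3  ⊔preds=⊥  new=⊥  stable
  step 5. node 4  ⊔preds=0  new=0  old=⊥  +wl: 3
  step 6. node 5  ⊔preds=⊥  new=⊤  old=0  +wl: 1,4
  step 7. node 0  ⊔preds=⊤  new=⊤  old=0  +wl: 
  step 8. node 3  ⊔preds=0  new=0  old=⊥  +wl: 2
  step 9. node 1  ⊔preds=⊤  new=⊤  old=0  +wl: 0
  step 10. node 4  ⊔preds=⊤  new=⊤  old=0  +wl: 3
  step 11. node 2  ⊔preds=0  new=0  old=⊥  +wl: 1
  step 12. node 0  ⊔preds=⊤  new=⊤  stable
  step 13. node 3  ⊔preds=⊤  new=⊤  old=0  +wl: 2
  step 14. node 1  ⊔preds=⊤  new=⊤  stable
  step 15. node 2  ⊔preds=⊤  new=⊤  old=0  +wl: 0,1,3
  step 16. node 0  ⊔preds=⊤  new=⊤  stable
  step 17. node 1  ⊔preds=⊤  new=⊤  stable
  step 18. node 3  ⊔preds=⊤  new=⊤  stable

Least fixpoint reached:
  node 0: ⊤
  node 1: ⊤
  node 2: ⊤
  node 3: ⊤
  node 4: ⊤
  node 5: ⊤

no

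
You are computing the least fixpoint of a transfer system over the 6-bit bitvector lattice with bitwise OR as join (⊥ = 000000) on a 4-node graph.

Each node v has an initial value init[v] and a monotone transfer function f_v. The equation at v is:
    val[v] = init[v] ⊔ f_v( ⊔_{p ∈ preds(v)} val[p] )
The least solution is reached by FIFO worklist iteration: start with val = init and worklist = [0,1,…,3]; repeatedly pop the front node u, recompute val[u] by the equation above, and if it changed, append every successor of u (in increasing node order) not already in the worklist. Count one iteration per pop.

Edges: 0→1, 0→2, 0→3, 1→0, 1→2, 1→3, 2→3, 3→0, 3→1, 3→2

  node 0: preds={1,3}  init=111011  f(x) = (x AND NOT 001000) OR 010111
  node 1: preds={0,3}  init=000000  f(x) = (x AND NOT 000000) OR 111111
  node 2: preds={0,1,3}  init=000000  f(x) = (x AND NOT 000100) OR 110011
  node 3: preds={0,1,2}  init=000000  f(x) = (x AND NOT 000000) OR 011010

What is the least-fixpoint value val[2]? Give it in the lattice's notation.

Trace (7 dequeues):
  [1] u=0 | in 000000 | out 111111 | prev 111011 | push {}
  [2] u=1 | in 111111 | out 111111 | prev 000000 | push {0}
  [3] u=2 | in 111111 | out 111011 | prev 000000 | push {}
  [4] u=3 | in 111111 | out 111111 | prev 000000 | push {1,2}
  [5] u=0 | in 111111 | out 111111 | ==
  [6] u=1 | in 111111 | out 111111 | ==
  [7] u=2 | in 111111 | out 111011 | ==

Converged values:
  [0] 111111
  [1] 111111
  [2] 111011
  [3] 111111

111011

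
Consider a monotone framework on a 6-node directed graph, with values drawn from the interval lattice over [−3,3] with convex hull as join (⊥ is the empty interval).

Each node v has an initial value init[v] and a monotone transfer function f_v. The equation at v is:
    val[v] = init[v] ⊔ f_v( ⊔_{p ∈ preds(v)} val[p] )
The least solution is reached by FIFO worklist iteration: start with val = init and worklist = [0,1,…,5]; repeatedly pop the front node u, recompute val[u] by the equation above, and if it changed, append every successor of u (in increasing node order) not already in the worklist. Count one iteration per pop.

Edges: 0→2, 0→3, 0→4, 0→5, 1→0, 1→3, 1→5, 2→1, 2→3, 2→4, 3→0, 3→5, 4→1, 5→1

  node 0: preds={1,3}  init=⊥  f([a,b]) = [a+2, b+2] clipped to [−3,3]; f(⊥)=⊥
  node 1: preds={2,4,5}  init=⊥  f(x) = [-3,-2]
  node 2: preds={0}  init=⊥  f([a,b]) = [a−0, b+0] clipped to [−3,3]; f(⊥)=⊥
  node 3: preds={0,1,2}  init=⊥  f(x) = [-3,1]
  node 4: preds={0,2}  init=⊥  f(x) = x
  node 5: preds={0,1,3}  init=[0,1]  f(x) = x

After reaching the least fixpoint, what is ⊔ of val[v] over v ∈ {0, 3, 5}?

Trace (13 dequeues):
  [1] u=0 | in ⊥ | out ⊥ | ==
  [2] u=1 | in [0,1] | out [-3,-2] | prev ⊥ | push {0}
  [3] u=2 | in ⊥ | out ⊥ | ==
  [4] u=3 | in [-3,-2] | out [-3,1] | prev ⊥ | push {}
  [5] u=4 | in ⊥ | out ⊥ | ==
  [6] u=5 | in [-3,1] | out [-3,1] | prev [0,1] | push {1}
  [7] u=0 | in [-3,1] | out [-1,3] | prev ⊥ | push {2,3,4,5}
  [8] u=1 | in [-3,1] | out [-3,-2] | ==
  [9] u=2 | in [-1,3] | out [-1,3] | prev ⊥ | push {1}
  [10] u=3 | in [-3,3] | out [-3,1] | ==
  [11] u=4 | in [-1,3] | out [-1,3] | prev ⊥ | push {}
  [12] u=5 | in [-3,3] | out [-3,3] | prev [-3,1] | push {}
  [13] u=1 | in [-3,3] | out [-3,-2] | ==

Converged values:
  [0] [-1,3]
  [1] [-3,-2]
  [2] [-1,3]
  [3] [-3,1]
  [4] [-1,3]
  [5] [-3,3]

[-3,3]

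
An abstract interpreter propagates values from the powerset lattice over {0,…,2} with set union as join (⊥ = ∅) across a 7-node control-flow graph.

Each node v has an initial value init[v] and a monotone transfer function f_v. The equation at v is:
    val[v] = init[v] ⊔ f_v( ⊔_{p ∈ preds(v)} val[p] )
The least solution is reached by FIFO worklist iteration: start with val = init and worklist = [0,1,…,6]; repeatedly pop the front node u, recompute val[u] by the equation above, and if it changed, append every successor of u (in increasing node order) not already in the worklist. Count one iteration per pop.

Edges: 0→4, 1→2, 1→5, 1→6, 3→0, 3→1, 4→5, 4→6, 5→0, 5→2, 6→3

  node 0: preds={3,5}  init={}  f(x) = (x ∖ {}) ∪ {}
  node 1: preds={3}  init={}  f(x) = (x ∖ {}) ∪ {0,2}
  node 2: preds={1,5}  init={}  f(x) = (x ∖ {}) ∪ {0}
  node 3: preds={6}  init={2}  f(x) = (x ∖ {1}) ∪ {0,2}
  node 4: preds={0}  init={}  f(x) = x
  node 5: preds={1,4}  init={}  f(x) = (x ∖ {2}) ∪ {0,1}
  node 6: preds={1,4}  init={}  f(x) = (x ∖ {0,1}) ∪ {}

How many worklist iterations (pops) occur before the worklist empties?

14

Iteration log — 14 steps:
  step 1. node 0  ⊔preds={2}  new={2}  old={}  +wl: 
  step 2. node 1  ⊔preds={2}  new={0,2}  old={}  +wl: 
  step 3. node 2  ⊔preds={0,2}  new={0,2}  old={}  +wl: 
  step 4. node 3  ⊔preds={}  new={0,2}  old={2}  +wl: 0,1
  step 5. node 4  ⊔preds={2}  new={2}  old={}  +wl: 
  step 6. node 5  ⊔preds={0,2}  new={0,1}  old={}  +wl: 2
  step 7. node 6  ⊔preds={0,2}  new={2}  old={}  +wl: 3
  step 8. node 0  ⊔preds={0,1,2}  new={0,1,2}  old={2}  +wl: 4
  step 9. node 1  ⊔preds={0,2}  new={0,2}  stable
  step 10. node 2  ⊔preds={0,1,2}  new={0,1,2}  old={0,2}  +wl: 
  step 11. node 3  ⊔preds={2}  new={0,2}  stable
  step 12. node 4  ⊔preds={0,1,2}  new={0,1,2}  old={2}  +wl: 5,6
  step 13. node 5  ⊔preds={0,1,2}  new={0,1}  stable
  step 14. node 6  ⊔preds={0,1,2}  new={2}  stable

Least fixpoint reached:
  node 0: {0,1,2}
  node 1: {0,2}
  node 2: {0,1,2}
  node 3: {0,2}
  node 4: {0,1,2}
  node 5: {0,1}
  node 6: {2}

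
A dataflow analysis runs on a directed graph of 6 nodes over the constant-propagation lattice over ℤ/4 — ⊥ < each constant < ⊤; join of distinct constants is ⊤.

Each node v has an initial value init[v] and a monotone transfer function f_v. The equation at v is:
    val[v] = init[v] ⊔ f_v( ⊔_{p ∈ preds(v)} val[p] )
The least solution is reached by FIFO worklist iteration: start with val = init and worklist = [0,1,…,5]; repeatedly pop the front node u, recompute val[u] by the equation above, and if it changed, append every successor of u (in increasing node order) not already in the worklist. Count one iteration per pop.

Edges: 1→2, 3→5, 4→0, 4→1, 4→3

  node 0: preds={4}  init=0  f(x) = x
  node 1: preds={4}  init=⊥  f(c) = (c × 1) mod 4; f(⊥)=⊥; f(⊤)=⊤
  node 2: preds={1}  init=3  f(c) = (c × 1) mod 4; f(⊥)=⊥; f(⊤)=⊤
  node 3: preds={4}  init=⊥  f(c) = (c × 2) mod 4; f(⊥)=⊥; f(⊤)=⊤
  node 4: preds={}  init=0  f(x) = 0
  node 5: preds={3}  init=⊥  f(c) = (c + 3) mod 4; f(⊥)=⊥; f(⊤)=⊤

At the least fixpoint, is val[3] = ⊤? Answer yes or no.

no

Iteration log — 6 steps:
  step 1. node 0  ⊔preds=0  new=0  stable
  step 2. node 1  ⊔preds=0  new=0  old=⊥  +wl: 
  step 3. node 2  ⊔preds=0  new=⊤  old=3  +wl: 
  step 4. node 3  ⊔preds=0  new=0  old=⊥  +wl: 
  step 5. node 4  ⊔preds=⊥  new=0  stable
  step 6. node 5  ⊔preds=0  new=3  old=⊥  +wl: 

Least fixpoint reached:
  node 0: 0
  node 1: 0
  node 2: ⊤
  node 3: 0
  node 4: 0
  node 5: 3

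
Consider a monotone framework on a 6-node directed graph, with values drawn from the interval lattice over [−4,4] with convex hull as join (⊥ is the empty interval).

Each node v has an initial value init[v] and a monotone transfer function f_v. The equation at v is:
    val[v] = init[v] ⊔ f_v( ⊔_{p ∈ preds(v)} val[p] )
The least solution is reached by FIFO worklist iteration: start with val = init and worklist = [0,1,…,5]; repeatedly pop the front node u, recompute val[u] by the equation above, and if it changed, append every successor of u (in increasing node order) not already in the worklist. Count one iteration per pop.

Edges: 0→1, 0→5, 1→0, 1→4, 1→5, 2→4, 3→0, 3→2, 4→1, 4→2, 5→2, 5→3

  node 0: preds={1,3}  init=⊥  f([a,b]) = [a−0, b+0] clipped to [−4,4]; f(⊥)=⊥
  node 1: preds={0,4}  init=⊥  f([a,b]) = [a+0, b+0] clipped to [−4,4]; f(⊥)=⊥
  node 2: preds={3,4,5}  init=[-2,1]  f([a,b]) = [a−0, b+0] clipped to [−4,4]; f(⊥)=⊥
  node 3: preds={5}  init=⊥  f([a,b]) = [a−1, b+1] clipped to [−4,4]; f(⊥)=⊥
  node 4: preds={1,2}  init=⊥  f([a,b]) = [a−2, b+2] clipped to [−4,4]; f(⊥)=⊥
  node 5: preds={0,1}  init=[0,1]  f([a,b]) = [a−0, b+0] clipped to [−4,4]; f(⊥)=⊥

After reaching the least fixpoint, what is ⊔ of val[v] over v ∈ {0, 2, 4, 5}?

[-4,4]

Trace (22 dequeues):
  [1] u=0 | in ⊥ | out ⊥ | ==
  [2] u=1 | in ⊥ | out ⊥ | ==
  [3] u=2 | in [0,1] | out [-2,1] | ==
  [4] u=3 | in [0,1] | out [-1,2] | prev ⊥ | push {0,2}
  [5] u=4 | in [-2,1] | out [-4,3] | prev ⊥ | push {1}
  [6] u=5 | in ⊥ | out [0,1] | ==
  [7] u=0 | in [-1,2] | out [-1,2] | prev ⊥ | push {5}
  [8] u=2 | in [-4,3] | out [-4,3] | prev [-2,1] | push {4}
  [9] u=1 | in [-4,3] | out [-4,3] | prev ⊥ | push {0}
  [10] u=5 | in [-4,3] | out [-4,3] | prev [0,1] | push {2,3}
  [11] u=4 | in [-4,3] | out [-4,4] | prev [-4,3] | push {1}
  [12] u=0 | in [-4,3] | out [-4,3] | prev [-1,2] | push {5}
  [13] u=2 | in [-4,4] | out [-4,4] | prev [-4,3] | push {4}
  [14] u=3 | in [-4,3] | out [-4,4] | prev [-1,2] | push {0,2}
  [15] u=1 | in [-4,4] | out [-4,4] | prev [-4,3] | push {}
  [16] u=5 | in [-4,4] | out [-4,4] | prev [-4,3] | push {3}
  [17] u=4 | in [-4,4] | out [-4,4] | ==
  [18] u=0 | in [-4,4] | out [-4,4] | prev [-4,3] | push {1,5}
  [19] u=2 | in [-4,4] | out [-4,4] | ==
  [20] u=3 | in [-4,4] | out [-4,4] | ==
  [21] u=1 | in [-4,4] | out [-4,4] | ==
  [22] u=5 | in [-4,4] | out [-4,4] | ==

Converged values:
  [0] [-4,4]
  [1] [-4,4]
  [2] [-4,4]
  [3] [-4,4]
  [4] [-4,4]
  [5] [-4,4]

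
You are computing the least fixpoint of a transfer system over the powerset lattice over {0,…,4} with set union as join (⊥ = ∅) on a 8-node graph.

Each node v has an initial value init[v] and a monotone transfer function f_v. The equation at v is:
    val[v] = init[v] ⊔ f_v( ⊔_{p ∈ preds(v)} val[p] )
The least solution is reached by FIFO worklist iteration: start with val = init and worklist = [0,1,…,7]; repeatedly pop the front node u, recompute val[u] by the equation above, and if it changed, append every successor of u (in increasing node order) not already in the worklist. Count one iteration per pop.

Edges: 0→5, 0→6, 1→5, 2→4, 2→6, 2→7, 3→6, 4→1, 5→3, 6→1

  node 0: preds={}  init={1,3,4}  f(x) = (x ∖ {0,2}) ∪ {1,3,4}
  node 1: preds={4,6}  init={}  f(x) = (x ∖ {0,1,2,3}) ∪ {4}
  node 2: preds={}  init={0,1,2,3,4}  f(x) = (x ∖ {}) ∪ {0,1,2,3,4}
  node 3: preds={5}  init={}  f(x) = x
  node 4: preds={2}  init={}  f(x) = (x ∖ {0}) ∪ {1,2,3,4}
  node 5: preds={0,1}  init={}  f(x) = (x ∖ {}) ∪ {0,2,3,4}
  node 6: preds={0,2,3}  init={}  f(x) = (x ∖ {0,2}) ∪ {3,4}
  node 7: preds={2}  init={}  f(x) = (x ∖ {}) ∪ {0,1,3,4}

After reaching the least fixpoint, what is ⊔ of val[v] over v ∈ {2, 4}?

{0,1,2,3,4}

Trace (11 dequeues):
  [1] u=0 | in {} | out {1,3,4} | ==
  [2] u=1 | in {} | out {4} | prev {} | push {}
  [3] u=2 | in {} | out {0,1,2,3,4} | ==
  [4] u=3 | in {} | out {} | ==
  [5] u=4 | in {0,1,2,3,4} | out {1,2,3,4} | prev {} | push {1}
  [6] u=5 | in {1,3,4} | out {0,1,2,3,4} | prev {} | push {3}
  [7] u=6 | in {0,1,2,3,4} | out {1,3,4} | prev {} | push {}
  [8] u=7 | in {0,1,2,3,4} | out {0,1,2,3,4} | prev {} | push {}
  [9] u=1 | in {1,2,3,4} | out {4} | ==
  [10] u=3 | in {0,1,2,3,4} | out {0,1,2,3,4} | prev {} | push {6}
  [11] u=6 | in {0,1,2,3,4} | out {1,3,4} | ==

Converged values:
  [0] {1,3,4}
  [1] {4}
  [2] {0,1,2,3,4}
  [3] {0,1,2,3,4}
  [4] {1,2,3,4}
  [5] {0,1,2,3,4}
  [6] {1,3,4}
  [7] {0,1,2,3,4}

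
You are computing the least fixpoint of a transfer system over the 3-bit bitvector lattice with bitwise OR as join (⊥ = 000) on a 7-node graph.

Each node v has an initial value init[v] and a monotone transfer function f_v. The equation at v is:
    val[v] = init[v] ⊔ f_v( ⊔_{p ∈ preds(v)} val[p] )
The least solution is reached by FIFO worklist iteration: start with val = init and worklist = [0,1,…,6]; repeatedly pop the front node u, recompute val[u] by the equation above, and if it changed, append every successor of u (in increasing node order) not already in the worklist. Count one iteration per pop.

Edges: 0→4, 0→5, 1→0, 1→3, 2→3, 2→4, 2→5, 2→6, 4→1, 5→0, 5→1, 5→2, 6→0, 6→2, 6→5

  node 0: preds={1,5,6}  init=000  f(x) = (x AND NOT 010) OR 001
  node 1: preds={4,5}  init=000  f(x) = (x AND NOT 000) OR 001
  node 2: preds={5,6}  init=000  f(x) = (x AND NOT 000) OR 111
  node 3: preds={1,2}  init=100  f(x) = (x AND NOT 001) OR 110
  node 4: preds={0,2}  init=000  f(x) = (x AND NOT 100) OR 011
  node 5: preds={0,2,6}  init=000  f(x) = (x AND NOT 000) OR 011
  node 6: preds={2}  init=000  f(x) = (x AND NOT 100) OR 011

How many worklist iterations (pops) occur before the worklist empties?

Iteration log — 14 steps:
  step 1. node 0  ⊔preds=000  new=001  old=000  +wl: 
  step 2. node 1  ⊔preds=000  new=001  old=000  +wl: 0
  step 3. node 2  ⊔preds=000  new=111  old=000  +wl: 
  step 4. node 3  ⊔preds=111  new=110  old=100  +wl: 
  step 5. node 4  ⊔preds=111  new=011  old=000  +wl: 1
  step 6. node 5  ⊔preds=111  new=111  old=000  +wl: 2
  step 7. node 6  ⊔preds=111  new=011  old=000  +wl: 5
  step 8. node 0  ⊔preds=111  new=101  old=001  +wl: 4
  step 9. node 1  ⊔preds=111  new=111  old=001  +wl: 0,3
  step 10. node 2  ⊔preds=111  new=111  stable
  step 11. node 5  ⊔preds=111  new=111  stable
  step 12. node 4  ⊔preds=111  new=011  stable
  step 13. node 0  ⊔preds=111  new=101  stable
  step 14. node 3  ⊔preds=111  new=110  stable

Least fixpoint reached:
  node 0: 101
  node 1: 111
  node 2: 111
  node 3: 110
  node 4: 011
  node 5: 111
  node 6: 011

14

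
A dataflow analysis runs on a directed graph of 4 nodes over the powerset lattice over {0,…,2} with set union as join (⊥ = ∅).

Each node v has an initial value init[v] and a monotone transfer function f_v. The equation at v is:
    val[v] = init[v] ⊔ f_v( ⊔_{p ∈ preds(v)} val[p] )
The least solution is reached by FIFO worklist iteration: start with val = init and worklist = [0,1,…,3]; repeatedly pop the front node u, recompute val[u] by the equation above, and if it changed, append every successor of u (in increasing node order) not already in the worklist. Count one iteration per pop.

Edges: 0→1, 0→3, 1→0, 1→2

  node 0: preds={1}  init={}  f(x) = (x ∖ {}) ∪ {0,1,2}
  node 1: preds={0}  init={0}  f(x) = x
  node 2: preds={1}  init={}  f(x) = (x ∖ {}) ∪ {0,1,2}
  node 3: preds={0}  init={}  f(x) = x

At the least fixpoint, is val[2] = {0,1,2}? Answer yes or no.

Trace (5 dequeues):
  [1] u=0 | in {0} | out {0,1,2} | prev {} | push {}
  [2] u=1 | in {0,1,2} | out {0,1,2} | prev {0} | push {0}
  [3] u=2 | in {0,1,2} | out {0,1,2} | prev {} | push {}
  [4] u=3 | in {0,1,2} | out {0,1,2} | prev {} | push {}
  [5] u=0 | in {0,1,2} | out {0,1,2} | ==

Converged values:
  [0] {0,1,2}
  [1] {0,1,2}
  [2] {0,1,2}
  [3] {0,1,2}

yes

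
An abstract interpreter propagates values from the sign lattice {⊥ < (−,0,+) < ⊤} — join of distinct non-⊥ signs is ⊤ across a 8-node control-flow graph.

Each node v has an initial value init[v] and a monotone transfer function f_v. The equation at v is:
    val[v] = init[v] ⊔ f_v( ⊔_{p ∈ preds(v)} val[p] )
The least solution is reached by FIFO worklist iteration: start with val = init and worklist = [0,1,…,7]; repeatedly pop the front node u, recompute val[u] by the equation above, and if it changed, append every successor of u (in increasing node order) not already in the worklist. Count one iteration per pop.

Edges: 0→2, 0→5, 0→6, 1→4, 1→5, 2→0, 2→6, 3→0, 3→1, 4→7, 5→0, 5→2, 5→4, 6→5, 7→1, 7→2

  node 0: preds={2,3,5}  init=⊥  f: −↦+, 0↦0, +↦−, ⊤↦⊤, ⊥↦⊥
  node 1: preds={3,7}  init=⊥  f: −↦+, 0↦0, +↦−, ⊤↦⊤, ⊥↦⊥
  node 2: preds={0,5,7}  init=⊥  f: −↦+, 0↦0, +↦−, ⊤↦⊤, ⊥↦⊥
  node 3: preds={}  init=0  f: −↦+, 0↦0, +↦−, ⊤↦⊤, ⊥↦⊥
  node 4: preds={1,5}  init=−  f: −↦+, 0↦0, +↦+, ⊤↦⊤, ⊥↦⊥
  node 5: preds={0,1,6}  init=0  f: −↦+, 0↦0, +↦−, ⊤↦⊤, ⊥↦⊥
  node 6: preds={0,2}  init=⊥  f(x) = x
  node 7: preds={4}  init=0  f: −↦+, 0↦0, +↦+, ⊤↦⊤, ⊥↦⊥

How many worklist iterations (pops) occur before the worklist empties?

Iteration log — 19 steps:
  step 1. node 0  ⊔preds=0  new=0  old=⊥  +wl: 
  step 2. node 1  ⊔preds=0  new=0  old=⊥  +wl: 
  step 3. node 2  ⊔preds=0  new=0  old=⊥  +wl: 0
  step 4. node 3  ⊔preds=⊥  new=0  stable
  step 5. node 4  ⊔preds=0  new=⊤  old=−  +wl: 
  step 6. node 5  ⊔preds=0  new=0  stable
  step 7. node 6  ⊔preds=0  new=0  old=⊥  +wl: 5
  step 8. node 7  ⊔preds=⊤  new=⊤  old=0  +wl: 1,2
  step 9. node 0  ⊔preds=0  new=0  stable
  step 10. node 5  ⊔preds=0  new=0  stable
  step 11. node 1  ⊔preds=⊤  new=⊤  old=0  +wl: 4,5
  step 12. node 2  ⊔preds=⊤  new=⊤  old=0  +wl: 0,6
  step 13. node 4  ⊔preds=⊤  new=⊤  stable
  step 14. node 5  ⊔preds=⊤  new=⊤  old=0  +wl: 2,4
  step 15. node 0  ⊔preds=⊤  new=⊤  old=0  +wl: 5
  step 16. node 6  ⊔preds=⊤  new=⊤  old=0  +wl: 
  step 17. node 2  ⊔preds=⊤  new=⊤  stable
  step 18. node 4  ⊔preds=⊤  new=⊤  stable
  step 19. node 5  ⊔preds=⊤  new=⊤  stable

Least fixpoint reached:
  node 0: ⊤
  node 1: ⊤
  node 2: ⊤
  node 3: 0
  node 4: ⊤
  node 5: ⊤
  node 6: ⊤
  node 7: ⊤

19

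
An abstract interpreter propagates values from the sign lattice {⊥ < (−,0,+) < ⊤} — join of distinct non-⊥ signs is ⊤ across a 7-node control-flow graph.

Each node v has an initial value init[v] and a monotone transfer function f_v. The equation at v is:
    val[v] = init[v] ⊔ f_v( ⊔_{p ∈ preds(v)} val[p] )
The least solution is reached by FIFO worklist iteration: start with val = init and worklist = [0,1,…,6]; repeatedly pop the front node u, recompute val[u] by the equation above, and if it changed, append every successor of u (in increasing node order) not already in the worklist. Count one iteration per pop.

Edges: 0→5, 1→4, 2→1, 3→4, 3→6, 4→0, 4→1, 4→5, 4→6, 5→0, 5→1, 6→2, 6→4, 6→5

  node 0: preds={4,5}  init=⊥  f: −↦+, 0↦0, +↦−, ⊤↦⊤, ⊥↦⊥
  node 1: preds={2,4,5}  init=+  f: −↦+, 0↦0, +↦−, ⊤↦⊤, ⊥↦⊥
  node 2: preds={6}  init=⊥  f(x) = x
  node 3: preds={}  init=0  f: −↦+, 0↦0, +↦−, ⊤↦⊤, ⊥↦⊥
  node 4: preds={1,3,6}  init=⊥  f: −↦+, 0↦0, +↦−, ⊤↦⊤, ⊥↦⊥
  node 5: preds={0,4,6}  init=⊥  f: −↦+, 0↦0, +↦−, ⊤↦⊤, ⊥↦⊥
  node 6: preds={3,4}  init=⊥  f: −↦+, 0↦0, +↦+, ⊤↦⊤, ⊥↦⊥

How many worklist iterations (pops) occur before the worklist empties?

Trace (13 dequeues):
  [1] u=0 | in ⊥ | out ⊥ | ==
  [2] u=1 | in ⊥ | out + | ==
  [3] u=2 | in ⊥ | out ⊥ | ==
  [4] u=3 | in ⊥ | out 0 | ==
  [5] u=4 | in ⊤ | out ⊤ | prev ⊥ | push {0,1}
  [6] u=5 | in ⊤ | out ⊤ | prev ⊥ | push {}
  [7] u=6 | in ⊤ | out ⊤ | prev ⊥ | push {2,4,5}
  [8] u=0 | in ⊤ | out ⊤ | prev ⊥ | push {}
  [9] u=1 | in ⊤ | out ⊤ | prev + | push {}
  [10] u=2 | in ⊤ | out ⊤ | prev ⊥ | push {1}
  [11] u=4 | in ⊤ | out ⊤ | ==
  [12] u=5 | in ⊤ | out ⊤ | ==
  [13] u=1 | in ⊤ | out ⊤ | ==

Converged values:
  [0] ⊤
  [1] ⊤
  [2] ⊤
  [3] 0
  [4] ⊤
  [5] ⊤
  [6] ⊤

13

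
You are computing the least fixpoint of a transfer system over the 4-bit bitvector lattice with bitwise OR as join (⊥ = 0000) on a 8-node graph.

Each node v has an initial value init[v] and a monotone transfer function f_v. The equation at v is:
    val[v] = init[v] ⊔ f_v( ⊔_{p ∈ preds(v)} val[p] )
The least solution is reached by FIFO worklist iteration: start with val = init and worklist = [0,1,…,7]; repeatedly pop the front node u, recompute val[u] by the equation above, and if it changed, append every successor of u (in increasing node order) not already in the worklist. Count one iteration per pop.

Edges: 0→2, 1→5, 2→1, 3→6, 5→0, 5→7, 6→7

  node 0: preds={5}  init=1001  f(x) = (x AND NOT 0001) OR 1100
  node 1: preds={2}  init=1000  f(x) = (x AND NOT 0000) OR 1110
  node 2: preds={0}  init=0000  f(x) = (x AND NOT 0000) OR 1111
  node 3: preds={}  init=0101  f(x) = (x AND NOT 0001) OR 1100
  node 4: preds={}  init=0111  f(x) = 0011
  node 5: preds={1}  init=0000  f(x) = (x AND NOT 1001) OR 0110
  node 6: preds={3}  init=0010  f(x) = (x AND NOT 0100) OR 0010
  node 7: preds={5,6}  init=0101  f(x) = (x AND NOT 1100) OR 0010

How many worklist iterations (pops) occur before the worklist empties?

12

Worklist (12 pops):
  #1 pop 0: in=0000 → 1101 (was 1001); enqueue []
  #2 pop 1: in=0000 → 1110 (was 1000); enqueue []
  #3 pop 2: in=1101 → 1111 (was 0000); enqueue [1]
  #4 pop 3: in=0000 → 1101 (was 0101); enqueue []
  #5 pop 4: in=0000 → 0111 (no change)
  #6 pop 5: in=1110 → 0110 (was 0000); enqueue [0]
  #7 pop 6: in=1101 → 1011 (was 0010); enqueue []
  #8 pop 7: in=1111 → 0111 (was 0101); enqueue []
  #9 pop 1: in=1111 → 1111 (was 1110); enqueue [5]
  #10 pop 0: in=0110 → 1111 (was 1101); enqueue [2]
  #11 pop 5: in=1111 → 0110 (no change)
  #12 pop 2: in=1111 → 1111 (no change)

Fixpoint:
  val[0] = 1111
  val[1] = 1111
  val[2] = 1111
  val[3] = 1101
  val[4] = 0111
  val[5] = 0110
  val[6] = 1011
  val[7] = 0111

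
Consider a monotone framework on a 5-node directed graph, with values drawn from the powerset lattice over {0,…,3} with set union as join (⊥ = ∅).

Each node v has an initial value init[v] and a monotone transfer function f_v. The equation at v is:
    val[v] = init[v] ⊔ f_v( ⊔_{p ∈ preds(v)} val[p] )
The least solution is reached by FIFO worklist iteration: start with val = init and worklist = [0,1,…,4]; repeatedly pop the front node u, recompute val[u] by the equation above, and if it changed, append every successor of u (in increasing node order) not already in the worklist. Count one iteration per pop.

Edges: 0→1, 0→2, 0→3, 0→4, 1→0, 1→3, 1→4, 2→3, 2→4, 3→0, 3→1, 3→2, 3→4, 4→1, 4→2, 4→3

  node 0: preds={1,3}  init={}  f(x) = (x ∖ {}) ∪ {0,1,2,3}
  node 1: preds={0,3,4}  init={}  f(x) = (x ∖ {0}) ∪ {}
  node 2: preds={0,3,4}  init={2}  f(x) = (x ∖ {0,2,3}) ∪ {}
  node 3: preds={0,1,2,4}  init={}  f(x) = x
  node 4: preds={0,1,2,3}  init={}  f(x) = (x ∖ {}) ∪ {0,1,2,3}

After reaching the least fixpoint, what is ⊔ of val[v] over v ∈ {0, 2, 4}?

Worklist (9 pops):
  #1 pop 0: in={} → {0,1,2,3} (was {}); enqueue []
  #2 pop 1: in={0,1,2,3} → {1,2,3} (was {}); enqueue [0]
  #3 pop 2: in={0,1,2,3} → {1,2} (was {2}); enqueue []
  #4 pop 3: in={0,1,2,3} → {0,1,2,3} (was {}); enqueue [1,2]
  #5 pop 4: in={0,1,2,3} → {0,1,2,3} (was {}); enqueue [3]
  #6 pop 0: in={0,1,2,3} → {0,1,2,3} (no change)
  #7 pop 1: in={0,1,2,3} → {1,2,3} (no change)
  #8 pop 2: in={0,1,2,3} → {1,2} (no change)
  #9 pop 3: in={0,1,2,3} → {0,1,2,3} (no change)

Fixpoint:
  val[0] = {0,1,2,3}
  val[1] = {1,2,3}
  val[2] = {1,2}
  val[3] = {0,1,2,3}
  val[4] = {0,1,2,3}

{0,1,2,3}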